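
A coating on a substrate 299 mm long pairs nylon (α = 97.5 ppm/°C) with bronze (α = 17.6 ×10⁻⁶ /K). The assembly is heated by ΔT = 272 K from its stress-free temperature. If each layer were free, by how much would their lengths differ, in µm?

Δα = |97.5 − 17.6|×10⁻⁶/K = 79.9×10⁻⁶/K.
ΔL_mismatch = Δα·L·ΔT = 79.9×10⁻⁶ × 299.0 mm × 272.0 K = 6500 µm.

6500 µm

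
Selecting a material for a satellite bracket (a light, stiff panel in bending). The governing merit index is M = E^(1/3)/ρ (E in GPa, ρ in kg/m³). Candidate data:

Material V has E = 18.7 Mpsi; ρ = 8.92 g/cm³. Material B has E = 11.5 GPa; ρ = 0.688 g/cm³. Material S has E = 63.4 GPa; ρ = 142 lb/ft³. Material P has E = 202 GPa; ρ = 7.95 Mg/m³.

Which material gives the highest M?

material B

Normalizing units and computing the index:
  material V: E = 128.9 GPa, ρ = 8920 kg/m³
  material B: E = 11.50 GPa, ρ = 688.0 kg/m³
  material S: E = 63.40 GPa, ρ = 2275 kg/m³
  material P: E = 202.0 GPa, ρ = 7950 kg/m³
  material B: M = 3.28×10⁻³
  material S: M = 1.75×10⁻³
  material P: M = 0.738×10⁻³
  material V: M = 0.566×10⁻³
Material B has the largest M.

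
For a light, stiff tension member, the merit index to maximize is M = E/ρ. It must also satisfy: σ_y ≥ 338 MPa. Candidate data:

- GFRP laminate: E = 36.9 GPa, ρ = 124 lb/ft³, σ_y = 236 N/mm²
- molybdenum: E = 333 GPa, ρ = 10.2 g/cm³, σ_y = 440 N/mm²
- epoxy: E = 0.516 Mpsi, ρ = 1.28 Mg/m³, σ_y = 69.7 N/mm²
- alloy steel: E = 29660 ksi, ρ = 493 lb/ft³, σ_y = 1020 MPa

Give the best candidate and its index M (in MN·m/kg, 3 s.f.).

Screen on constraints: σ_y ≥ 338 MPa. Survivors: molybdenum, alloy steel.
In SI units:
  molybdenum: E = 333.0 GPa, ρ = 10200 kg/m³
  alloy steel: E = 204.5 GPa, ρ = 7897 kg/m³
  molybdenum: M = 32.6 MN·m/kg
  alloy steel: M = 25.9 MN·m/kg
Highest index: molybdenum.

molybdenum, M = 32.6 MN·m/kg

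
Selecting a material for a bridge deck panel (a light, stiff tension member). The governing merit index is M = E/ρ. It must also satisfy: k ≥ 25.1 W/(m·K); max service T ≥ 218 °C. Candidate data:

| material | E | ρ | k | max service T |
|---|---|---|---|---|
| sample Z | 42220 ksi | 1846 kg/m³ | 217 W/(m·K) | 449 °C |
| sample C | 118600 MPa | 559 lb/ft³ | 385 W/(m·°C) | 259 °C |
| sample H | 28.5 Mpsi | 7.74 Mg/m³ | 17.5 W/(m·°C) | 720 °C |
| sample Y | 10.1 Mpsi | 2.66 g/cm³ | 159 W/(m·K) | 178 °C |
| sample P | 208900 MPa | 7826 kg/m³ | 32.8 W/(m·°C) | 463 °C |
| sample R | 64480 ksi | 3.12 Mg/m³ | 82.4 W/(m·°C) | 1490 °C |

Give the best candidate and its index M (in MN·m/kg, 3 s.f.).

Screen on constraints: k ≥ 25.1 W/(m·K); max service T ≥ 218 °C. Survivors: sample Z, sample C, sample P, sample R.
After converting to SI:
  sample Z: E = 291.1 GPa, ρ = 1846 kg/m³
  sample C: E = 118.6 GPa, ρ = 8954 kg/m³
  sample P: E = 208.9 GPa, ρ = 7826 kg/m³
  sample R: E = 444.6 GPa, ρ = 3120 kg/m³
  sample Z: M = 158 MN·m/kg
  sample R: M = 142 MN·m/kg
  sample P: M = 26.7 MN·m/kg
  sample C: M = 13.2 MN·m/kg
The maximum is for sample Z.

sample Z, M = 158 MN·m/kg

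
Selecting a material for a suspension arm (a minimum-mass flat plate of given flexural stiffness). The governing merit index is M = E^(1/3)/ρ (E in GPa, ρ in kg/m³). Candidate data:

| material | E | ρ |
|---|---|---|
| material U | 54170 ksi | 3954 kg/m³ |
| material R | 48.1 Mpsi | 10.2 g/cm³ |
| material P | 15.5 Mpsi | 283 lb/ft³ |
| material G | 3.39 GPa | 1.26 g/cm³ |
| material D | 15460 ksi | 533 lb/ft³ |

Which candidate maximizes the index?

material U

Convert each candidate to consistent units, then evaluate M:
  material U: E = 373.5 GPa, ρ = 3954 kg/m³
  material R: E = 331.6 GPa, ρ = 10200 kg/m³
  material P: E = 106.9 GPa, ρ = 4533 kg/m³
  material G: E = 3.390 GPa, ρ = 1260 kg/m³
  material D: E = 106.6 GPa, ρ = 8538 kg/m³
  material U: M = 1.82×10⁻³
  material G: M = 1.19×10⁻³
  material P: M = 1.05×10⁻³
  material R: M = 0.679×10⁻³
  material D: M = 0.555×10⁻³
The maximum is for material U.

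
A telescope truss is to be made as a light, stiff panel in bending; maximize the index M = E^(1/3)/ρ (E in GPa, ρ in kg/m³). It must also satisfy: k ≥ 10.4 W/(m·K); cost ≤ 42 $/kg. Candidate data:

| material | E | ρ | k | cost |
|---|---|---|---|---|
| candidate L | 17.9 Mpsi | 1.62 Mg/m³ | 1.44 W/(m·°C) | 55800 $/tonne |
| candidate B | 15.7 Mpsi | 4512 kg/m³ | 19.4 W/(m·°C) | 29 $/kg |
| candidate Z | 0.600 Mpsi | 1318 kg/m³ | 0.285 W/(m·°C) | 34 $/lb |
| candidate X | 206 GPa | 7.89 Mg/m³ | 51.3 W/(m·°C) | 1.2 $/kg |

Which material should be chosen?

candidate B

Screen on constraints: k ≥ 10.4 W/(m·K); cost ≤ 42 $/kg. Survivors: candidate B, candidate X.
Putting every candidate on a common basis:
  candidate B: E = 108.2 GPa, ρ = 4512 kg/m³
  candidate X: E = 206.0 GPa, ρ = 7890 kg/m³
  candidate B: M = 1.06×10⁻³
  candidate X: M = 0.749×10⁻³
Candidate B has the largest M.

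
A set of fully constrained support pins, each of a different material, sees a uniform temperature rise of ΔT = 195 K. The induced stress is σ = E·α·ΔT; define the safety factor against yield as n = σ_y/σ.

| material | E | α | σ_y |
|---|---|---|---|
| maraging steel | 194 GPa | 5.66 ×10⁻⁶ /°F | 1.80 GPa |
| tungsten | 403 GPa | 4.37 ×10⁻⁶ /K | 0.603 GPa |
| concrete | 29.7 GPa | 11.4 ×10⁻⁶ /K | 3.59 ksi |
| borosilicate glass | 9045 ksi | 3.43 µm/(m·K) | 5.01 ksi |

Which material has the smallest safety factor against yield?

Converting E to GPa, α to ×10⁻⁶/K, σ_y to MPa, then σ and n for each:
  maraging steel: E = 194.0, α = 10.2, σ_y = 1800 → σ = 385 MPa, n = 4.67
  tungsten: E = 403.0, α = 4.37, σ_y = 603.0 → σ = 343 MPa, n = 1.76
  concrete: E = 29.70, α = 11.4, σ_y = 24.75 → σ = 66.0 MPa, n = 0.375
  borosilicate glass: E = 62.36, α = 3.43, σ_y = 34.54 → σ = 41.7 MPa, n = 0.828
Concrete has the lowest safety factor, n = 0.375.

concrete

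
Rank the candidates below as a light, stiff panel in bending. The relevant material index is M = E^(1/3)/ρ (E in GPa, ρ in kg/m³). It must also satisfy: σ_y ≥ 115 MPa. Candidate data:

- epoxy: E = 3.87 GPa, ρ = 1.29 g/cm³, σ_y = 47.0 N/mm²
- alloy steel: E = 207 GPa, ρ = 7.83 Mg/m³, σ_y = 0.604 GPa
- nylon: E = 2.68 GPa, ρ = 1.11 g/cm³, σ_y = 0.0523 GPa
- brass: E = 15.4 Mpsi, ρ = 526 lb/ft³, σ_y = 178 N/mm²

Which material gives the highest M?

alloy steel

Screen on constraints: σ_y ≥ 115 MPa. Survivors: alloy steel, brass.
Putting every candidate on a common basis:
  alloy steel: E = 207.0 GPa, ρ = 7830 kg/m³
  brass: E = 106.2 GPa, ρ = 8426 kg/m³
  alloy steel: M = 0.755×10⁻³
  brass: M = 0.562×10⁻³
Alloy steel ranks first.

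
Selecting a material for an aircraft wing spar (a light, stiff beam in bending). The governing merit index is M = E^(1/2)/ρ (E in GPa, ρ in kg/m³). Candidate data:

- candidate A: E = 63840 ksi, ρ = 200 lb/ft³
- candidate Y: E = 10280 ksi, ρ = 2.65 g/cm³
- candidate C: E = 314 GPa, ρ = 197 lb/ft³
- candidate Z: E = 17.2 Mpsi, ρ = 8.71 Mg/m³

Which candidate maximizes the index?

In SI units:
  candidate A: E = 440.2 GPa, ρ = 3204 kg/m³
  candidate Y: E = 70.88 GPa, ρ = 2650 kg/m³
  candidate C: E = 314.0 GPa, ρ = 3156 kg/m³
  candidate Z: E = 118.6 GPa, ρ = 8710 kg/m³
  candidate A: M = 6.55×10⁻³
  candidate C: M = 5.62×10⁻³
  candidate Y: M = 3.18×10⁻³
  candidate Z: M = 1.25×10⁻³
Candidate A has the largest M.

candidate A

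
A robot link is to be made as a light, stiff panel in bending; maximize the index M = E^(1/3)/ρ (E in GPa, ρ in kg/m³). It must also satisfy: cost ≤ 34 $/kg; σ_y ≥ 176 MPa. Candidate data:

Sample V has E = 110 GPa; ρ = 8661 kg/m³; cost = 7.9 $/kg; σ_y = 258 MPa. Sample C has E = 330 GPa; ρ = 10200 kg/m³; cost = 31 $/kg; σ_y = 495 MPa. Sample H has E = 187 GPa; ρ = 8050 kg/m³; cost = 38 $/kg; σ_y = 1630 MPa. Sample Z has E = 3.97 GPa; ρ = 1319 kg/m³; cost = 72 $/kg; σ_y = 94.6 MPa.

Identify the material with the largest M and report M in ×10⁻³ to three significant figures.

Screen on constraints: cost ≤ 34 $/kg; σ_y ≥ 176 MPa. Survivors: sample V, sample C.
Evaluate M for each candidate:
  sample C: M = 0.677×10⁻³
  sample V: M = 0.553×10⁻³
The maximum is for sample C.

sample C, M = 0.677×10⁻³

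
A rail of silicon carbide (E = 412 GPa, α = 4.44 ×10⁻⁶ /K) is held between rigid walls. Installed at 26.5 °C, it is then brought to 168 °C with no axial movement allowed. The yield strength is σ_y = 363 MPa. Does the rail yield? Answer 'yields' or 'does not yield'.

ΔT = 141.5 K. Constrained thermal stress σ = E·α·ΔT = 412.0×10³ MPa × 4.44×10⁻⁶ × 141.5 = 259 MPa (compressive).
Compare to σ_y = 363 MPa: σ < σ_y, so it does not yield.

does not yield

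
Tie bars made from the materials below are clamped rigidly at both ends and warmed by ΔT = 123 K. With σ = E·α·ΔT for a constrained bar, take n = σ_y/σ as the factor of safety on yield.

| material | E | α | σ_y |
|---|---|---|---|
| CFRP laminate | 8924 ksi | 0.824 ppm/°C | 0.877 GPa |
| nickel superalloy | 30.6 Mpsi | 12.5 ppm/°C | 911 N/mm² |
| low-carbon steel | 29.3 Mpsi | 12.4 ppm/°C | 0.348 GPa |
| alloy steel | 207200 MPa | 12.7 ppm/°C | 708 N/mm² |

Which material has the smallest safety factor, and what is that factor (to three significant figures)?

low-carbon steel, n = 1.13

In consistent units (E in GPa, α in ×10⁻⁶/K, σ_y in MPa):
  CFRP laminate: E = 61.53, α = 0.824, σ_y = 877.0 → σ = 6.24 MPa, n = 141
  nickel superalloy: E = 211.0, α = 12.5, σ_y = 911.0 → σ = 324 MPa, n = 2.81
  low-carbon steel: E = 202.0, α = 12.4, σ_y = 348.0 → σ = 308 MPa, n = 1.13
  alloy steel: E = 207.2, α = 12.7, σ_y = 708.0 → σ = 324 MPa, n = 2.19
The minimum is low-carbon steel at n = 1.13.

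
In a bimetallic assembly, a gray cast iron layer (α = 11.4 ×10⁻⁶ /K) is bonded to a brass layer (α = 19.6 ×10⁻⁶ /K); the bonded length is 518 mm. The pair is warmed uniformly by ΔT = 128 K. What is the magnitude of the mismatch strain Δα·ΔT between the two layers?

1.05×10⁻³

Δα = |11.4 − 19.6|×10⁻⁶/K = 8.20×10⁻⁶/K.
Mismatch strain = Δα·ΔT = 8.20×10⁻⁶ × 128.0 = 1.05×10⁻³.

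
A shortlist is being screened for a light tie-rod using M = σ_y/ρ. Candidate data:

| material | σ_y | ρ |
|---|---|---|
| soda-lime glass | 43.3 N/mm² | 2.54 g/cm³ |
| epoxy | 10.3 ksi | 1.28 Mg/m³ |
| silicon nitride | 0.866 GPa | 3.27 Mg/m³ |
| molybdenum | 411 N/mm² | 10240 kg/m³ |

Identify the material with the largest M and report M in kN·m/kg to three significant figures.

Putting every candidate on a common basis:
  soda-lime glass: σ_y = 43.30 MPa, ρ = 2540 kg/m³
  epoxy: σ_y = 71.02 MPa, ρ = 1280 kg/m³
  silicon nitride: σ_y = 866.0 MPa, ρ = 3270 kg/m³
  molybdenum: σ_y = 411.0 MPa, ρ = 10240 kg/m³
  silicon nitride: M = 265 kN·m/kg
  epoxy: M = 55.5 kN·m/kg
  molybdenum: M = 40.1 kN·m/kg
  soda-lime glass: M = 17.0 kN·m/kg
Silicon nitride has the largest M.

silicon nitride, M = 265 kN·m/kg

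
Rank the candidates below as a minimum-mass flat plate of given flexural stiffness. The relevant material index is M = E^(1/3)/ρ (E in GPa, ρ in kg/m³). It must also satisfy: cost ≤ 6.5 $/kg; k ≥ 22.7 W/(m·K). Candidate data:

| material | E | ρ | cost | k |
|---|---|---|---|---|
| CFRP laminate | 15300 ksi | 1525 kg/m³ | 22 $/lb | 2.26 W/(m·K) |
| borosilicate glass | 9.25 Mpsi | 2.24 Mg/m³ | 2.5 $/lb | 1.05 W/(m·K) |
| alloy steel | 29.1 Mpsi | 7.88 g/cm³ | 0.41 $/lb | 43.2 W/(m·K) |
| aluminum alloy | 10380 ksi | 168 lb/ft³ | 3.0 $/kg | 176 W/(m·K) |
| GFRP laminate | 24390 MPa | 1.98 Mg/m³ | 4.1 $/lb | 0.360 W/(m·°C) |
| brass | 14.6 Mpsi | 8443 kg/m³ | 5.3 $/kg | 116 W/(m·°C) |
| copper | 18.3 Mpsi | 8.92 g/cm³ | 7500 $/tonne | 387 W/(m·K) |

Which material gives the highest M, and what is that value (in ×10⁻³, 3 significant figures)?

aluminum alloy, M = 1.54×10⁻³

Screen on constraints: cost ≤ 6.5 $/kg; k ≥ 22.7 W/(m·K). Survivors: alloy steel, aluminum alloy, brass.
Convert each candidate to consistent units, then evaluate M:
  alloy steel: E = 200.6 GPa, ρ = 7880 kg/m³
  aluminum alloy: E = 71.57 GPa, ρ = 2691 kg/m³
  brass: E = 100.7 GPa, ρ = 8443 kg/m³
  aluminum alloy: M = 1.54×10⁻³
  alloy steel: M = 0.743×10⁻³
  brass: M = 0.551×10⁻³
Aluminum alloy has the largest M.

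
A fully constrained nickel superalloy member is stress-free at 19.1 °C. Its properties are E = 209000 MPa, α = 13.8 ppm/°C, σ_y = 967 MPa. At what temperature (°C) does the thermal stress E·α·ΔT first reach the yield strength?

E = 209000 MPa = 209.0 GPa.
E·α·ΔT = 967.0 MPa ⇒ ΔT = 967.0 / (209.0×10³ × 13.8×10⁻⁶) = 335.3 K.
T = 19.1 + 335.3 = 354.4 °C.

354 °C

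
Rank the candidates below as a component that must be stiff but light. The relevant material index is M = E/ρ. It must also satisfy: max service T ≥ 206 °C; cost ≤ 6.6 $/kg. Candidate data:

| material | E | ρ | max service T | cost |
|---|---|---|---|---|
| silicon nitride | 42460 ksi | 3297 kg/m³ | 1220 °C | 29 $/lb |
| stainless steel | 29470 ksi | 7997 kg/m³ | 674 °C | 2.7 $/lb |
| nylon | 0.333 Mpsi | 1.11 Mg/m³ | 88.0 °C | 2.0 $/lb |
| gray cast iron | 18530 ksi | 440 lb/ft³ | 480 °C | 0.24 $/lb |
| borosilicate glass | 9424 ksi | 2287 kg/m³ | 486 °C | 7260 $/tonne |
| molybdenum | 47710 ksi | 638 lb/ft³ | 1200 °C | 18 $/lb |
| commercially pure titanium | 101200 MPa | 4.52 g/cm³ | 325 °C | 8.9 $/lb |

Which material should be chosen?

Screen on constraints: max service T ≥ 206 °C; cost ≤ 6.6 $/kg. Survivors: stainless steel, gray cast iron.
In SI units:
  stainless steel: E = 203.2 GPa, ρ = 7997 kg/m³
  gray cast iron: E = 127.8 GPa, ρ = 7048 kg/m³
  stainless steel: M = 25.4 MN·m/kg
  gray cast iron: M = 18.1 MN·m/kg
Highest index: stainless steel.

stainless steel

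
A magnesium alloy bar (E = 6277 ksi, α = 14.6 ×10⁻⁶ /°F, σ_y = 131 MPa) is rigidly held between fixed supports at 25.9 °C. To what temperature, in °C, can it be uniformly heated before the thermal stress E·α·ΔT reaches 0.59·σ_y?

E = 6277 ksi = 43.28 GPa.
α = 14.6×10⁻⁶/°F × 9/5 = 26.3×10⁻⁶/K.
E·α·ΔT = 77.29 MPa ⇒ ΔT = 77.29 / (43.28×10³ × 26.3×10⁻⁶) = 67.96 K.
T = 25.9 + 67.96 = 93.86 °C.

93.9 °C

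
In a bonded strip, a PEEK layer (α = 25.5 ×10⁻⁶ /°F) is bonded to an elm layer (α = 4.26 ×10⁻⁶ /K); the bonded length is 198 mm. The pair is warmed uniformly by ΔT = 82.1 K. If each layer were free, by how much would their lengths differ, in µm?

677 µm

PEEK: α = 25.5×10⁻⁶/°F × 9/5 = 45.9×10⁻⁶/K.
Δα = |45.9 − 4.26|×10⁻⁶/K = 41.6×10⁻⁶/K.
ΔL_mismatch = Δα·L·ΔT = 41.6×10⁻⁶ × 198.0 mm × 82.1 K = 677 µm.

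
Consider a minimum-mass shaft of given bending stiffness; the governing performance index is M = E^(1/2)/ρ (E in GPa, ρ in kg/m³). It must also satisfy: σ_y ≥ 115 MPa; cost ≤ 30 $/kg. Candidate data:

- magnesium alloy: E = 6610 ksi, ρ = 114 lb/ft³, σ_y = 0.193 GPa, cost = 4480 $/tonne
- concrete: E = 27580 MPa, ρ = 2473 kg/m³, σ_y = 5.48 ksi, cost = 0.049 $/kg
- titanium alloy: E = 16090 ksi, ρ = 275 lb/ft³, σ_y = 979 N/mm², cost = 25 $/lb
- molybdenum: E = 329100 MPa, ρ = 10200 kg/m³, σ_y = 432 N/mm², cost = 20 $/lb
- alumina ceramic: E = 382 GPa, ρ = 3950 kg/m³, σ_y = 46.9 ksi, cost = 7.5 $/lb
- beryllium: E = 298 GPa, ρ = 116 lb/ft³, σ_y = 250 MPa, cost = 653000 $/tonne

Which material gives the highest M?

alumina ceramic

Screen on constraints: σ_y ≥ 115 MPa; cost ≤ 30 $/kg. Survivors: magnesium alloy, alumina ceramic.
Putting every candidate on a common basis:
  magnesium alloy: E = 45.57 GPa, ρ = 1826 kg/m³
  alumina ceramic: E = 382.0 GPa, ρ = 3950 kg/m³
  alumina ceramic: M = 4.95×10⁻³
  magnesium alloy: M = 3.70×10⁻³
Alumina ceramic has the largest M.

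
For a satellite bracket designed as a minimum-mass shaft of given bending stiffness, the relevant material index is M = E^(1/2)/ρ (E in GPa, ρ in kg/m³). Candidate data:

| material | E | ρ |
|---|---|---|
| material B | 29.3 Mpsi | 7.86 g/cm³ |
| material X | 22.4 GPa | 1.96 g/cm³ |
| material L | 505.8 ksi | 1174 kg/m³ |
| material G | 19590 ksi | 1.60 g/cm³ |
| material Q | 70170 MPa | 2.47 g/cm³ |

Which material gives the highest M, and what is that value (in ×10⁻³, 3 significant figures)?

In SI units:
  material B: E = 202.0 GPa, ρ = 7860 kg/m³
  material X: E = 22.40 GPa, ρ = 1960 kg/m³
  material L: E = 3.487 GPa, ρ = 1174 kg/m³
  material G: E = 135.1 GPa, ρ = 1600 kg/m³
  material Q: E = 70.17 GPa, ρ = 2470 kg/m³
  material G: M = 7.26×10⁻³
  material Q: M = 3.39×10⁻³
  material X: M = 2.41×10⁻³
  material B: M = 1.81×10⁻³
  material L: M = 1.59×10⁻³
The maximum is for material G.

material G, M = 7.26×10⁻³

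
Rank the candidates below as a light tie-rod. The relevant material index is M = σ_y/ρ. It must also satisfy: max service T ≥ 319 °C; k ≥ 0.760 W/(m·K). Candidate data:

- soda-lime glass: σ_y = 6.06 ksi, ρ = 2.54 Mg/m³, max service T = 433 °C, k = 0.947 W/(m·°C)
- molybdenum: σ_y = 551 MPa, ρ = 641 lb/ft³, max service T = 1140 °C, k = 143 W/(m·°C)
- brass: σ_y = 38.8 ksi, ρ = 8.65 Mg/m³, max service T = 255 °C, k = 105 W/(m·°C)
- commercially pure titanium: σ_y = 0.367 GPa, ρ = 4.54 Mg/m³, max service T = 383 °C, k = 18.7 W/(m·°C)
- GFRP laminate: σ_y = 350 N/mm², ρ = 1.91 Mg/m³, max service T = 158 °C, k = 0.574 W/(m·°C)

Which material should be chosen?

commercially pure titanium

Screen on constraints: max service T ≥ 319 °C; k ≥ 0.760 W/(m·K). Survivors: soda-lime glass, molybdenum, commercially pure titanium.
Convert each candidate to consistent units, then evaluate M:
  soda-lime glass: σ_y = 41.78 MPa, ρ = 2540 kg/m³
  molybdenum: σ_y = 551.0 MPa, ρ = 10270 kg/m³
  commercially pure titanium: σ_y = 367.0 MPa, ρ = 4540 kg/m³
  commercially pure titanium: M = 80.8 kN·m/kg
  molybdenum: M = 53.7 kN·m/kg
  soda-lime glass: M = 16.4 kN·m/kg
The maximum is for commercially pure titanium.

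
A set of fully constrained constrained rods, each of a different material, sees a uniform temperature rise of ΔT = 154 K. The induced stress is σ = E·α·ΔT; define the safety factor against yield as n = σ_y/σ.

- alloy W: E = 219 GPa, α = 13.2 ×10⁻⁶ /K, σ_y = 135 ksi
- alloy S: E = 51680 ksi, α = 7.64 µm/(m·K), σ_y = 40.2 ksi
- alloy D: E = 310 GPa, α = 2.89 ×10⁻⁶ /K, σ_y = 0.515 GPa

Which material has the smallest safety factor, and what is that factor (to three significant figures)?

With everything in SI (GPa, ×10⁻⁶/K, MPa):
  alloy W: E = 219.0, α = 13.2, σ_y = 930.8 → σ = 445 MPa, n = 2.09
  alloy S: E = 356.3, α = 7.64, σ_y = 277.2 → σ = 419 MPa, n = 0.661
  alloy D: E = 310.0, α = 2.89, σ_y = 515.0 → σ = 138 MPa, n = 3.73
The minimum is alloy S at n = 0.661.

alloy S, n = 0.661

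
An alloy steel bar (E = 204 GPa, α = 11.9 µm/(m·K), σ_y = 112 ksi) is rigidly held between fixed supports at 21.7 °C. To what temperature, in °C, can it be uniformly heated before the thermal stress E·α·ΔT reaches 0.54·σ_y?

193 °C

σ_y = 112 ksi = 772.2 MPa.
E·α·ΔT = 417.0 MPa ⇒ ΔT = 417.0 / (204.0×10³ × 11.9×10⁻⁶) = 171.8 K.
T = 21.7 + 171.8 = 193.5 °C.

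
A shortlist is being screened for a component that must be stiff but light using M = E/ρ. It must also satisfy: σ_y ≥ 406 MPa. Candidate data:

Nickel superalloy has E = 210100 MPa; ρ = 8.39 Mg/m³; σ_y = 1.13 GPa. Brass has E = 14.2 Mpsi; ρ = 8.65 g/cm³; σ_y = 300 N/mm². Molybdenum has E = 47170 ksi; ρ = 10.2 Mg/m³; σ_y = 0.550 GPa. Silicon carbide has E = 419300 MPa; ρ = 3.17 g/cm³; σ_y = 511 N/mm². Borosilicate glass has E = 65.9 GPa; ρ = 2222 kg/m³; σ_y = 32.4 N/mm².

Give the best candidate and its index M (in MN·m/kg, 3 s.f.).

silicon carbide, M = 132 MN·m/kg

Screen on constraints: σ_y ≥ 406 MPa. Survivors: nickel superalloy, molybdenum, silicon carbide.
Convert each candidate to consistent units, then evaluate M:
  nickel superalloy: E = 210.1 GPa, ρ = 8390 kg/m³
  molybdenum: E = 325.2 GPa, ρ = 10200 kg/m³
  silicon carbide: E = 419.3 GPa, ρ = 3170 kg/m³
  silicon carbide: M = 132 MN·m/kg
  molybdenum: M = 31.9 MN·m/kg
  nickel superalloy: M = 25.0 MN·m/kg
Silicon carbide ranks first.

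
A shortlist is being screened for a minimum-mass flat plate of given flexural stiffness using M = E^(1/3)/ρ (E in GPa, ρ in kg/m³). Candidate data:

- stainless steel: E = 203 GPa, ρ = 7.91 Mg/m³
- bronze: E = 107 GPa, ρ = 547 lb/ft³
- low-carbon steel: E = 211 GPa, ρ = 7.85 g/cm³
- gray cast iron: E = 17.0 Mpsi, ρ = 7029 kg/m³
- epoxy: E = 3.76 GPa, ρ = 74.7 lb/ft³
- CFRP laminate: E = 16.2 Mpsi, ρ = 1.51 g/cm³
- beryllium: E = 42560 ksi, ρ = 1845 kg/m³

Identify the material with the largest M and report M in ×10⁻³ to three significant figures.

Putting every candidate on a common basis:
  stainless steel: E = 203.0 GPa, ρ = 7910 kg/m³
  bronze: E = 107.0 GPa, ρ = 8762 kg/m³
  low-carbon steel: E = 211.0 GPa, ρ = 7850 kg/m³
  gray cast iron: E = 117.2 GPa, ρ = 7029 kg/m³
  epoxy: E = 3.760 GPa, ρ = 1197 kg/m³
  CFRP laminate: E = 111.7 GPa, ρ = 1510 kg/m³
  beryllium: E = 293.4 GPa, ρ = 1845 kg/m³
  beryllium: M = 3.60×10⁻³
  CFRP laminate: M = 3.19×10⁻³
  epoxy: M = 1.30×10⁻³
  low-carbon steel: M = 0.758×10⁻³
  stainless steel: M = 0.743×10⁻³
  gray cast iron: M = 0.696×10⁻³
  bronze: M = 0.542×10⁻³
Beryllium has the largest M.

beryllium, M = 3.60×10⁻³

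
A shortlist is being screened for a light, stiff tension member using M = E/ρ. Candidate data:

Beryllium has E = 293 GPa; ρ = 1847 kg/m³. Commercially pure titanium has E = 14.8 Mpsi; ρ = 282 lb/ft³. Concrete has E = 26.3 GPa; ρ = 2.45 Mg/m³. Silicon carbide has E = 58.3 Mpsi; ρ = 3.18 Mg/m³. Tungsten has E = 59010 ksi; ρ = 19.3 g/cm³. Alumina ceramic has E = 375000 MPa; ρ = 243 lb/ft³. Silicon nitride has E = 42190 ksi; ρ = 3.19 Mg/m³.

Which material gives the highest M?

In SI units:
  beryllium: E = 293.0 GPa, ρ = 1847 kg/m³
  commercially pure titanium: E = 102.0 GPa, ρ = 4517 kg/m³
  concrete: E = 26.30 GPa, ρ = 2450 kg/m³
  silicon carbide: E = 402.0 GPa, ρ = 3180 kg/m³
  tungsten: E = 406.9 GPa, ρ = 19300 kg/m³
  alumina ceramic: E = 375.0 GPa, ρ = 3892 kg/m³
  silicon nitride: E = 290.9 GPa, ρ = 3190 kg/m³
  beryllium: M = 159 MN·m/kg
  silicon carbide: M = 126 MN·m/kg
  alumina ceramic: M = 96.3 MN·m/kg
  silicon nitride: M = 91.2 MN·m/kg
  commercially pure titanium: M = 22.6 MN·m/kg
  tungsten: M = 21.1 MN·m/kg
  concrete: M = 10.7 MN·m/kg
Beryllium ranks first.

beryllium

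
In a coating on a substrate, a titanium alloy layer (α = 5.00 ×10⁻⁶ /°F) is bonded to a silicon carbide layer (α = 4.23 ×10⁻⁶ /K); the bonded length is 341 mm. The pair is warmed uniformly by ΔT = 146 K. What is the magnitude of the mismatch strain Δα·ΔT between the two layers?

titanium alloy: α = 5.00×10⁻⁶/°F × 9/5 = 9.00×10⁻⁶/K.
Δα = |9.00 − 4.23|×10⁻⁶/K = 4.77×10⁻⁶/K.
Mismatch strain = Δα·ΔT = 4.77×10⁻⁶ × 146.0 = 6.96×10⁻⁴.

6.96×10⁻⁴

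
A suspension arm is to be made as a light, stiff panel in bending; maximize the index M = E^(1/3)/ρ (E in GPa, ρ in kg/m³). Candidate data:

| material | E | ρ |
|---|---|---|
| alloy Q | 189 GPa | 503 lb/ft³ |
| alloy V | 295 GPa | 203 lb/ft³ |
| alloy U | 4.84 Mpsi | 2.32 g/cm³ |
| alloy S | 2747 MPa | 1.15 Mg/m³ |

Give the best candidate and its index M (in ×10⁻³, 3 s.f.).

alloy V, M = 2.05×10⁻³

Normalizing units and computing the index:
  alloy Q: E = 189.0 GPa, ρ = 8057 kg/m³
  alloy V: E = 295.0 GPa, ρ = 3252 kg/m³
  alloy U: E = 33.37 GPa, ρ = 2320 kg/m³
  alloy S: E = 2.747 GPa, ρ = 1150 kg/m³
  alloy V: M = 2.05×10⁻³
  alloy U: M = 1.39×10⁻³
  alloy S: M = 1.22×10⁻³
  alloy Q: M = 0.712×10⁻³
Highest index: alloy V.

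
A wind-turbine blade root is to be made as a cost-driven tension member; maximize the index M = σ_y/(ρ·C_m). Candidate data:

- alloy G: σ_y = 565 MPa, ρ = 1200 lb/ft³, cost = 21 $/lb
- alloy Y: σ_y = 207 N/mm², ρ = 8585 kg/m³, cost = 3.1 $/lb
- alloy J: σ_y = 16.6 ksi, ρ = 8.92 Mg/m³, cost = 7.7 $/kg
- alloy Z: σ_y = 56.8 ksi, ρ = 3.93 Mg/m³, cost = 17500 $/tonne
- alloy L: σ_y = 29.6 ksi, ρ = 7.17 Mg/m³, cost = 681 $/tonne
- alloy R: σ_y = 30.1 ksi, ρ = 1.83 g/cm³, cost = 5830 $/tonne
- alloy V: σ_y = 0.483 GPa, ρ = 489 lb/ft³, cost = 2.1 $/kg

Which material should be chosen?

In SI units:
  alloy G: σ_y = 565.0 MPa, ρ = 19220 kg/m³, cost = 46.30 $/kg
  alloy Y: σ_y = 207.0 MPa, ρ = 8585 kg/m³, cost = 6.834 $/kg
  alloy J: σ_y = 114.5 MPa, ρ = 8920 kg/m³, cost = 7.700 $/kg
  alloy Z: σ_y = 391.6 MPa, ρ = 3930 kg/m³, cost = 17.50 $/kg
  alloy L: σ_y = 204.1 MPa, ρ = 7170 kg/m³, cost = 0.6810 $/kg
  alloy R: σ_y = 207.5 MPa, ρ = 1830 kg/m³, cost = 5.830 $/kg
  alloy V: σ_y = 483.0 MPa, ρ = 7833 kg/m³, cost = 2.100 $/kg
  alloy L: M = 41.8 kN·m per $
  alloy V: M = 29.4 kN·m per $
  alloy R: M = 19.5 kN·m per $
  alloy Z: M = 5.69 kN·m per $
  alloy Y: M = 3.53 kN·m per $
  alloy J: M = 1.67 kN·m per $
  alloy G: M = 0.635 kN·m per $
Alloy L has the largest M.

alloy L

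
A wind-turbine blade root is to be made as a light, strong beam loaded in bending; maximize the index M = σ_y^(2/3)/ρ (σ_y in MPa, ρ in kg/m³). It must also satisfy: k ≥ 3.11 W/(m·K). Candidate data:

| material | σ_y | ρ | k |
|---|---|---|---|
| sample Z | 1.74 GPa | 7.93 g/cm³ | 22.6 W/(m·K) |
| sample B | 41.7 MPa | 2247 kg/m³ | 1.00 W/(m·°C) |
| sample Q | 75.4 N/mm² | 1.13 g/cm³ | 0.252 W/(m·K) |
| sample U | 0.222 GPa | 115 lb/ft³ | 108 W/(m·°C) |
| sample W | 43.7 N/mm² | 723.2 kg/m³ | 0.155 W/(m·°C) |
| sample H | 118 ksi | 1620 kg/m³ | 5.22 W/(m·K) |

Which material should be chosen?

sample H

Screen on constraints: k ≥ 3.11 W/(m·K). Survivors: sample Z, sample U, sample H.
Convert each candidate to consistent units, then evaluate M:
  sample Z: σ_y = 1740 MPa, ρ = 7930 kg/m³
  sample U: σ_y = 222.0 MPa, ρ = 1842 kg/m³
  sample H: σ_y = 813.6 MPa, ρ = 1620 kg/m³
  sample H: M = 53.8×10⁻³
  sample U: M = 19.9×10⁻³
  sample Z: M = 18.2×10⁻³
Sample H ranks first.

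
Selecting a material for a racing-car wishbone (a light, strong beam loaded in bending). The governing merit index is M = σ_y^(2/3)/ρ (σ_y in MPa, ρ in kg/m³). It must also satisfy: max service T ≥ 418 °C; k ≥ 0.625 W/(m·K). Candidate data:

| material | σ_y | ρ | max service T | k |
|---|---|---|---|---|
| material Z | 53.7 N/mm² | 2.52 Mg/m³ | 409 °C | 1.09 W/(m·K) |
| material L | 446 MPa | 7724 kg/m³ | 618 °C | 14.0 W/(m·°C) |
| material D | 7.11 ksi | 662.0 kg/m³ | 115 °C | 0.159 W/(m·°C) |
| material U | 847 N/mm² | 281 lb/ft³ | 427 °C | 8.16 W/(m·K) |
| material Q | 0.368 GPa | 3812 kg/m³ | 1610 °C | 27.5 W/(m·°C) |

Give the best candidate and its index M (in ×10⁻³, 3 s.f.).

material U, M = 19.9×10⁻³

Screen on constraints: max service T ≥ 418 °C; k ≥ 0.625 W/(m·K). Survivors: material L, material U, material Q.
Putting every candidate on a common basis:
  material L: σ_y = 446.0 MPa, ρ = 7724 kg/m³
  material U: σ_y = 847.0 MPa, ρ = 4501 kg/m³
  material Q: σ_y = 368.0 MPa, ρ = 3812 kg/m³
  material U: M = 19.9×10⁻³
  material Q: M = 13.5×10⁻³
  material L: M = 7.56×10⁻³
Highest index: material U.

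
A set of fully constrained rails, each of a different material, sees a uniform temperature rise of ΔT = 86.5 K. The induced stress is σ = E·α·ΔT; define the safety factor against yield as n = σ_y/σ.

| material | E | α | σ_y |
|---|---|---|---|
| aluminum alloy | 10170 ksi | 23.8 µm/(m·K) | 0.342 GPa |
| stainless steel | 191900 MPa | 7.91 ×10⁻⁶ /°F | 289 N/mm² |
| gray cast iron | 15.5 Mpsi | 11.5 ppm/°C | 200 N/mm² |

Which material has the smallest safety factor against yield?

Per material, after unit conversion:
  aluminum alloy: E = 70.12, α = 23.8, σ_y = 342.0 → σ = 144 MPa, n = 2.37
  stainless steel: E = 191.9, α = 14.2, σ_y = 289.0 → σ = 236 MPa, n = 1.22
  gray cast iron: E = 106.9, α = 11.5, σ_y = 200.0 → σ = 106 MPa, n = 1.88
The minimum is stainless steel at n = 1.22.

stainless steel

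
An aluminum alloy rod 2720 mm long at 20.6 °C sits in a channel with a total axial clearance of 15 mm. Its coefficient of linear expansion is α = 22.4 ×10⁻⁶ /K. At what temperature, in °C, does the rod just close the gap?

267 °C

α·L₀·ΔT = 15.0 mm ⇒ ΔT = 15.0 / (22.4×10⁻⁶ × 2720.0) = 246.2 K.
T = 20.6 + 246.2 = 266.8 °C.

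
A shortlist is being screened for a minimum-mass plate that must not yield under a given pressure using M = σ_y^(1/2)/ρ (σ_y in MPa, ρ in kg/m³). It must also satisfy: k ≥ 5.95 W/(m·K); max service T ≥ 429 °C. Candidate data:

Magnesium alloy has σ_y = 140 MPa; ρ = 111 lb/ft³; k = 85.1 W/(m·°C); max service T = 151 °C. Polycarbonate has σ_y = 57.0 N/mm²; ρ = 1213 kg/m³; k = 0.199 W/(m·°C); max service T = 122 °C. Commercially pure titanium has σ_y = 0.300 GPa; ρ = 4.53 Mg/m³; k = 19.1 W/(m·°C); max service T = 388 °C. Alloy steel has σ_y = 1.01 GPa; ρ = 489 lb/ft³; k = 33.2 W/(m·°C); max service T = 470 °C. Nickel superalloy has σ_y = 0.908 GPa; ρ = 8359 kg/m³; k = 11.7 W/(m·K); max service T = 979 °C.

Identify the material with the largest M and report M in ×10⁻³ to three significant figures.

alloy steel, M = 4.06×10⁻³

Screen on constraints: k ≥ 5.95 W/(m·K); max service T ≥ 429 °C. Survivors: alloy steel, nickel superalloy.
Normalizing units and computing the index:
  alloy steel: σ_y = 1010 MPa, ρ = 7833 kg/m³
  nickel superalloy: σ_y = 908.0 MPa, ρ = 8359 kg/m³
  alloy steel: M = 4.06×10⁻³
  nickel superalloy: M = 3.60×10⁻³
Alloy steel has the largest M.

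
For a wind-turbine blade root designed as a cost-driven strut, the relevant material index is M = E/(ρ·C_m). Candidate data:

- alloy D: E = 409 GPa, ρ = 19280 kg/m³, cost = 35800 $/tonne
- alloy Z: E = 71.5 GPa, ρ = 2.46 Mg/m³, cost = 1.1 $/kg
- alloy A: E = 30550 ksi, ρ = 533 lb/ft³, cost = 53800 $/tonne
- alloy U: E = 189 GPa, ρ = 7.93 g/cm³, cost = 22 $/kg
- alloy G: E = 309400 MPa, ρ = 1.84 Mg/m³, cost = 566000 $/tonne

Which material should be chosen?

Normalizing units and computing the index:
  alloy D: E = 409.0 GPa, ρ = 19280 kg/m³, cost = 35.80 $/kg
  alloy Z: E = 71.50 GPa, ρ = 2460 kg/m³, cost = 1.100 $/kg
  alloy A: E = 210.6 GPa, ρ = 8538 kg/m³, cost = 53.80 $/kg
  alloy U: E = 189.0 GPa, ρ = 7930 kg/m³, cost = 22.00 $/kg
  alloy G: E = 309.4 GPa, ρ = 1840 kg/m³, cost = 566.0 $/kg
  alloy Z: M = 26.4 MN·m per $
  alloy U: M = 1.08 MN·m per $
  alloy D: M = 0.593 MN·m per $
  alloy A: M = 0.459 MN·m per $
  alloy G: M = 0.297 MN·m per $
Alloy Z has the largest M.

alloy Z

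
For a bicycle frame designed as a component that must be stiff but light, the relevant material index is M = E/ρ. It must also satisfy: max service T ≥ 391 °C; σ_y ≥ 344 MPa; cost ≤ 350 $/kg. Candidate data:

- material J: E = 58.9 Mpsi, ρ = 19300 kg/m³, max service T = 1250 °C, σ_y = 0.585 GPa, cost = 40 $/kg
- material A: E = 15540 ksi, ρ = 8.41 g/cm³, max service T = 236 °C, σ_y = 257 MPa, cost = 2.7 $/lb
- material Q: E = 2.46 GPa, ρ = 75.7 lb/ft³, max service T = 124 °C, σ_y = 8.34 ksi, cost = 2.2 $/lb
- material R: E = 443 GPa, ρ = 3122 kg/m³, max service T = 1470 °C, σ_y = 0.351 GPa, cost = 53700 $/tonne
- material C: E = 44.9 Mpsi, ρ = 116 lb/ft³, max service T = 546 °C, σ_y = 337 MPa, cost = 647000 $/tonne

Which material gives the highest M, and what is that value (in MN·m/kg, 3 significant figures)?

Screen on constraints: max service T ≥ 391 °C; σ_y ≥ 344 MPa; cost ≤ 350 $/kg. Survivors: material J, material R.
Normalizing units and computing the index:
  material J: E = 406.1 GPa, ρ = 19300 kg/m³
  material R: E = 443.0 GPa, ρ = 3122 kg/m³
  material R: M = 142 MN·m/kg
  material J: M = 21.0 MN·m/kg
Material R has the largest M.

material R, M = 142 MN·m/kg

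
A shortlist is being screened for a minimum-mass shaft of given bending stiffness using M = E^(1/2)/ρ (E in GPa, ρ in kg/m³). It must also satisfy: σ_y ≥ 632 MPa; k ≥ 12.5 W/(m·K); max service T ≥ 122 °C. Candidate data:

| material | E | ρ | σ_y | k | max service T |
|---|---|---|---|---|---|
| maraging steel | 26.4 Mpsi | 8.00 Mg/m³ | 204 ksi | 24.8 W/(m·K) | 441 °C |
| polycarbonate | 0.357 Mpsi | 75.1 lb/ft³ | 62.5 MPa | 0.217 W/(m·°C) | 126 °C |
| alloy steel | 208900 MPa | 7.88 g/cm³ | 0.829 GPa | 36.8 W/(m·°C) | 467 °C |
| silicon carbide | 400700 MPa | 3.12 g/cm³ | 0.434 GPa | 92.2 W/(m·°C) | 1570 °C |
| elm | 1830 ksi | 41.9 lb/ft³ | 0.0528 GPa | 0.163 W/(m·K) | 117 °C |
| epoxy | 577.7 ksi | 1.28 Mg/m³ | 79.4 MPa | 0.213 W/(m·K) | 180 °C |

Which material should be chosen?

Screen on constraints: σ_y ≥ 632 MPa; k ≥ 12.5 W/(m·K); max service T ≥ 122 °C. Survivors: maraging steel, alloy steel.
Convert each candidate to consistent units, then evaluate M:
  maraging steel: E = 182.0 GPa, ρ = 8000 kg/m³
  alloy steel: E = 208.9 GPa, ρ = 7880 kg/m³
  alloy steel: M = 1.83×10⁻³
  maraging steel: M = 1.69×10⁻³
Highest index: alloy steel.

alloy steel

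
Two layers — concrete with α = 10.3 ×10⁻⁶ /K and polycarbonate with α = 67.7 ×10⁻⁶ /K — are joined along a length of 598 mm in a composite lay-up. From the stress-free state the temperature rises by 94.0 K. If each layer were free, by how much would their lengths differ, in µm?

Δα = |10.3 − 67.7|×10⁻⁶/K = 57.4×10⁻⁶/K.
ΔL_mismatch = Δα·L·ΔT = 57.4×10⁻⁶ × 598.0 mm × 94.0 K = 3230 µm.

3230 µm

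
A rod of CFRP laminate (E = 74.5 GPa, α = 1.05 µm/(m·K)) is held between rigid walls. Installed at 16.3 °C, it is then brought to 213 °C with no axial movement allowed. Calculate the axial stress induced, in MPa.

ΔT = 196.7 K. Constrained thermal stress σ = E·α·ΔT = 74.50×10³ MPa × 1.05×10⁻⁶ × 196.7 = 15.4 MPa (compressive).

15.4 MPa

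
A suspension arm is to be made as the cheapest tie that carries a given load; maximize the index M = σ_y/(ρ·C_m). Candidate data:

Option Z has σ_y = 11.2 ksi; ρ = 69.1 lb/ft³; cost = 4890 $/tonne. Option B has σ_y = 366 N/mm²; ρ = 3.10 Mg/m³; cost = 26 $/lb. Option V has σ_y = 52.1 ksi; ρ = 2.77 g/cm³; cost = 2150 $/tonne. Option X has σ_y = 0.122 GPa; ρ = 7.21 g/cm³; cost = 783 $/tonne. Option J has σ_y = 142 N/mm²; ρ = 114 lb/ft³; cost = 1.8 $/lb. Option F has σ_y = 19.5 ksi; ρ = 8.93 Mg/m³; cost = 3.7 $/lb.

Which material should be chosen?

Putting every candidate on a common basis:
  option Z: σ_y = 77.22 MPa, ρ = 1107 kg/m³, cost = 4.890 $/kg
  option B: σ_y = 366.0 MPa, ρ = 3100 kg/m³, cost = 57.32 $/kg
  option V: σ_y = 359.2 MPa, ρ = 2770 kg/m³, cost = 2.150 $/kg
  option X: σ_y = 122.0 MPa, ρ = 7210 kg/m³, cost = 0.7830 $/kg
  option J: σ_y = 142.0 MPa, ρ = 1826 kg/m³, cost = 3.968 $/kg
  option F: σ_y = 134.4 MPa, ρ = 8930 kg/m³, cost = 8.157 $/kg
  option V: M = 60.3 kN·m per $
  option X: M = 21.6 kN·m per $
  option J: M = 19.6 kN·m per $
  option Z: M = 14.3 kN·m per $
  option B: M = 2.06 kN·m per $
  option F: M = 1.85 kN·m per $
The maximum is for option V.

option V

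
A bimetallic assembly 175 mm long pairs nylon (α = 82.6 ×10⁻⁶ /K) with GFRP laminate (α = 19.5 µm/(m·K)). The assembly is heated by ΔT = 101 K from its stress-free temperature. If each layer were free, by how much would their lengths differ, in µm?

1120 µm

Δα = |82.6 − 19.5|×10⁻⁶/K = 63.1×10⁻⁶/K.
ΔL_mismatch = Δα·L·ΔT = 63.1×10⁻⁶ × 175.0 mm × 101.0 K = 1120 µm.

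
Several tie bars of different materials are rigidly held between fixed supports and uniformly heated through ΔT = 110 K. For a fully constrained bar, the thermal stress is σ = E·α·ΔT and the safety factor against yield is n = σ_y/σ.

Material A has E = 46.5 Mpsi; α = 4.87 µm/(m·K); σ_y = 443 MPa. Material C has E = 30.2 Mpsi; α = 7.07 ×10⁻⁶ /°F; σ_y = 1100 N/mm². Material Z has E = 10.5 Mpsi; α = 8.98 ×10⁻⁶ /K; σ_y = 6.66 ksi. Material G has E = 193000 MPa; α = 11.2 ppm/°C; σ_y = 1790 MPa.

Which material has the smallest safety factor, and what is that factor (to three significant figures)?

With everything in SI (GPa, ×10⁻⁶/K, MPa):
  material A: E = 320.6, α = 4.87, σ_y = 443.0 → σ = 172 MPa, n = 2.58
  material C: E = 208.2, α = 12.7, σ_y = 1100 → σ = 291 MPa, n = 3.77
  material Z: E = 72.39, α = 8.98, σ_y = 45.92 → σ = 71.5 MPa, n = 0.642
  material G: E = 193.0, α = 11.2, σ_y = 1790 → σ = 238 MPa, n = 7.53
Material Z has the lowest safety factor, n = 0.642.

material Z, n = 0.642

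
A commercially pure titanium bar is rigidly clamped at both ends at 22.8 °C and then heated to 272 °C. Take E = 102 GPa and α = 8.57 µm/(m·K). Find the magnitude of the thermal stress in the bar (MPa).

ΔT = 249.2 K. Constrained thermal stress σ = E·α·ΔT = 102.0×10³ MPa × 8.57×10⁻⁶ × 249.2 = 218 MPa (compressive).

218 MPa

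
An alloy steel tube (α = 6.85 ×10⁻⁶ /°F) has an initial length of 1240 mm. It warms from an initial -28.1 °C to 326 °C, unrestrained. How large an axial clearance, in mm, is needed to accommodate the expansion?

Convert α: 6.85×10⁻⁶/°F × (9/5) = 12.3×10⁻⁶/K.
ΔT = 326 − (-28.1) = 354.1 K.
ΔL = α·L₀·ΔT = 12.3×10⁻⁶ × 1240 mm × 354.1 K = 5.41 mm.

5.41 mm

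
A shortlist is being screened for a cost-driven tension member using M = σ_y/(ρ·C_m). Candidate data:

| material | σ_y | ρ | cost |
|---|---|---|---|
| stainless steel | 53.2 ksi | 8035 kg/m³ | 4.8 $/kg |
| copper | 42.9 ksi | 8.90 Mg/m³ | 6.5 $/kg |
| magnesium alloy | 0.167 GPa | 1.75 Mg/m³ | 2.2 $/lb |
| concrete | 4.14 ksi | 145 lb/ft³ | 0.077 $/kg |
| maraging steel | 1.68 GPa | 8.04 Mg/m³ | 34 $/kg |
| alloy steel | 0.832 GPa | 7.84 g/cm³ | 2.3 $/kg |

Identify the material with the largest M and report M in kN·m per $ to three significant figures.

concrete, M = 160 kN·m per $

Convert each candidate to consistent units, then evaluate M:
  stainless steel: σ_y = 366.8 MPa, ρ = 8035 kg/m³, cost = 4.800 $/kg
  copper: σ_y = 295.8 MPa, ρ = 8900 kg/m³, cost = 6.500 $/kg
  magnesium alloy: σ_y = 167.0 MPa, ρ = 1750 kg/m³, cost = 4.850 $/kg
  concrete: σ_y = 28.54 MPa, ρ = 2323 kg/m³, cost = 0.07700 $/kg
  maraging steel: σ_y = 1680 MPa, ρ = 8040 kg/m³, cost = 34.00 $/kg
  alloy steel: σ_y = 832.0 MPa, ρ = 7840 kg/m³, cost = 2.300 $/kg
  concrete: M = 160 kN·m per $
  alloy steel: M = 46.1 kN·m per $
  magnesium alloy: M = 19.7 kN·m per $
  stainless steel: M = 9.51 kN·m per $
  maraging steel: M = 6.15 kN·m per $
  copper: M = 5.11 kN·m per $
Concrete has the largest M.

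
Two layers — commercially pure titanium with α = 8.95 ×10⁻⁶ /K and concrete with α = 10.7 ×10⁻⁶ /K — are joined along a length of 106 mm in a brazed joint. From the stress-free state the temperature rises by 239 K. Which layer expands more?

α(commercially pure titanium) = 8.95×10⁻⁶/K vs α(concrete) = 10.7×10⁻⁶/K.
Higher α expands more for the same ΔT: concrete.

concrete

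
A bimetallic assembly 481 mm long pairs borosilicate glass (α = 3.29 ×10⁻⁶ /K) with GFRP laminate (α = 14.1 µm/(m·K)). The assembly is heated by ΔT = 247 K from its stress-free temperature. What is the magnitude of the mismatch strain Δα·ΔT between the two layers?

2.67×10⁻³

Δα = |3.29 − 14.1|×10⁻⁶/K = 10.8×10⁻⁶/K.
Mismatch strain = Δα·ΔT = 10.8×10⁻⁶ × 247.0 = 2.67×10⁻³.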